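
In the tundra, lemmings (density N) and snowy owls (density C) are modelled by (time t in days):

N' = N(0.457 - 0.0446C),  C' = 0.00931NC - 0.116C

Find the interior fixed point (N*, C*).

Set dC/dt = 0 with C > 0: 0.00931N - 0.116 = 0, so N* = 0.116/0.00931 = 12.5.
Set dN/dt = 0 with N > 0: 0.457 - 0.0446C = 0, so C* = 0.457/0.0446 = 10.2.

N* ≈ 12.5, C* ≈ 10.2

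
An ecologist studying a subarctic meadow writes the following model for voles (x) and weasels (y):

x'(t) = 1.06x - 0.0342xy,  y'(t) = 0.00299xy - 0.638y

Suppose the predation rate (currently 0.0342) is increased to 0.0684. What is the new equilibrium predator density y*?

y* ≈ 15.5

At the interior fixed point, setting dx/dt = 0 with x > 0 fixes y* = (prey growth rate)/(xy coefficient) — independent of the other coefficients.
With the change, y* = 1.06/0.0684 = 15.5; it falls from 31.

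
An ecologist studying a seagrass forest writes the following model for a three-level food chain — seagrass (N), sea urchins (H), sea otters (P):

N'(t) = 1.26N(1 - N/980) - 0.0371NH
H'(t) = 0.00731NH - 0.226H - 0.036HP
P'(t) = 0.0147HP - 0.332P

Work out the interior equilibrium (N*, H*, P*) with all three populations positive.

From dP/dt = 0: 0.0147H* = 0.332, so H* = 22.6.
From dN/dt = 0: 1.26(1 - N*/980) = 0.0371·22.6, giving N* = 980·(1 - 0.665) = 328.
From dH/dt = 0: 0.00731·328 - 0.226 = 0.036P*, so P* = 2.17/0.036 = 60.4.

N* ≈ 328, H* ≈ 22.6, P* ≈ 60.4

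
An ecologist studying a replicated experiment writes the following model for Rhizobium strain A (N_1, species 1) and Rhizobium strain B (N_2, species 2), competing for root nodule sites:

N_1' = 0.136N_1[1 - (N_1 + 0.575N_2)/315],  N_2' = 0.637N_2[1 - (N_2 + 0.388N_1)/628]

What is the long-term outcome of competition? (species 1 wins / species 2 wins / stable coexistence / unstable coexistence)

Compare the nullcline intercepts: K1/α12 = 315/0.575 = 548 < K2 = 628; K2/α21 = 628/0.388 = 1620 > K1 = 315.
Since the inequalities point opposite ways, species 2 can invade but species 1 cannot.

species 2 excludes species 1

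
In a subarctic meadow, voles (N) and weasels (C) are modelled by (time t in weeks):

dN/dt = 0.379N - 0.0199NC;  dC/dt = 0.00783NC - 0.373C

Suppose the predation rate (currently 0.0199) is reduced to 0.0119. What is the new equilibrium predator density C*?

C* ≈ 31.8

At the interior fixed point, setting dN/dt = 0 with N > 0 fixes C* = (prey growth rate)/(NC coefficient) — independent of the other coefficients.
With the change, C* = 0.379/0.0119 = 31.8; it rises from 19.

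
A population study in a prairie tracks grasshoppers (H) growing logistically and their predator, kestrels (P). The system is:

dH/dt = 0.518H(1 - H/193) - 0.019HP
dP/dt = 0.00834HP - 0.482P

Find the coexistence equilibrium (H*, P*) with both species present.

From dP/dt = 0 with P > 0: 0.00834H* = 0.482, so H* = 57.8.
Substitute into dH/dt = 0: 0.518(1 - 57.8/193) = 0.019P*.
The bracket is 0.701, giving P* = 0.363/0.019 = 19.1.

H* ≈ 57.8, P* ≈ 19.1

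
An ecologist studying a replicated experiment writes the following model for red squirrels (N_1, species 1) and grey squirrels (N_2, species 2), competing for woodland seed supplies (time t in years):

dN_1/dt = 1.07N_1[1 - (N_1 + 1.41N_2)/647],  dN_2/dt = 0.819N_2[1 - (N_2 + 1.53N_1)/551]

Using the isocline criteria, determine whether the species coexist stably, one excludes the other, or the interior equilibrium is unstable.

unstable coexistence (outcome depends on initial conditions)

Compare the nullcline intercepts: K1/α12 = 647/1.41 = 459 < K2 = 551; K2/α21 = 551/1.53 = 360 < K1 = 647.
Since both are reversed, neither can invade when rare; the interior point is a saddle.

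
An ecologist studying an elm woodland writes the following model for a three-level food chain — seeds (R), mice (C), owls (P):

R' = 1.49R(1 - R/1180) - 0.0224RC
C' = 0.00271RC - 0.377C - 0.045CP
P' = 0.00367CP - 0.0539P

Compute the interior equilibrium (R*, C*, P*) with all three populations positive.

R* ≈ 919, C* ≈ 14.7, P* ≈ 47

From dP/dt = 0: 0.00367C* = 0.0539, so C* = 14.7.
From dR/dt = 0: 1.49(1 - R*/1180) = 0.0224·14.7, giving R* = 1180·(1 - 0.221) = 919.
From dC/dt = 0: 0.00271·919 - 0.377 = 0.045P*, so P* = 2.11/0.045 = 47.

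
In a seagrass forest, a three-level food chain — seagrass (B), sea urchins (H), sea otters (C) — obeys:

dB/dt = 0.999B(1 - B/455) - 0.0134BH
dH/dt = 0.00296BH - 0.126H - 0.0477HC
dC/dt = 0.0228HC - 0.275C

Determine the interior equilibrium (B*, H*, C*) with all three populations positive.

From dC/dt = 0: 0.0228H* = 0.275, so H* = 12.1.
From dB/dt = 0: 0.999(1 - B*/455) = 0.0134·12.1, giving B* = 455·(1 - 0.162) = 381.
From dH/dt = 0: 0.00296·381 - 0.126 = 0.0477C*, so C* = 1/0.0477 = 21.

B* ≈ 381, H* ≈ 12.1, C* ≈ 21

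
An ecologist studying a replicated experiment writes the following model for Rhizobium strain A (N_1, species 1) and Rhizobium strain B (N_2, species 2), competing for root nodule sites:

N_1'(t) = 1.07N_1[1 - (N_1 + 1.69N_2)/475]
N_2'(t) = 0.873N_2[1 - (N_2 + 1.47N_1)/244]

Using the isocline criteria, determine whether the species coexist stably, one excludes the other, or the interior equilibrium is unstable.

Compare the nullcline intercepts: K1/α12 = 475/1.69 = 281 > K2 = 244; K2/α21 = 244/1.47 = 166 < K1 = 475.
Since the inequalities point opposite ways, species 1 can invade but species 2 cannot.

species 1 excludes species 2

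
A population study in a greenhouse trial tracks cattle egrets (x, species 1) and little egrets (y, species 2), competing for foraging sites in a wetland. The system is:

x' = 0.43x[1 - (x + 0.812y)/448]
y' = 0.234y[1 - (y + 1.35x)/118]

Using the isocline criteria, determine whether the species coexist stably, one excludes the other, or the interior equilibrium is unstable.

species 1 excludes species 2

Compare the nullcline intercepts: K1/α12 = 448/0.812 = 552 > K2 = 118; K2/α21 = 118/1.35 = 87.4 < K1 = 448.
Since the inequalities point opposite ways, species 1 can invade but species 2 cannot.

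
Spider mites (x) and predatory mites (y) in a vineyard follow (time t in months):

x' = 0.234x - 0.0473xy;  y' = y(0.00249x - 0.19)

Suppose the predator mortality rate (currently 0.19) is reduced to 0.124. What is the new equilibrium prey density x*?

At the interior fixed point, setting dy/dt = 0 with y > 0 fixes x* = (predator death rate)/(xy coefficient) — independent of the other coefficients.
With the change, x* = 0.124/0.00249 = 49.8; it falls from 76.3.

x* ≈ 49.8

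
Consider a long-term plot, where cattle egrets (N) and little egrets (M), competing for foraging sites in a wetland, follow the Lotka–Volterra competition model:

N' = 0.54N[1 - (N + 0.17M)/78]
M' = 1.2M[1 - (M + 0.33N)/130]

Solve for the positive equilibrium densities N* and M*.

N* ≈ 59.2, M* ≈ 110

Setting both brackets to zero gives the nullclines N + 0.17M = 78 and 0.33N + M = 130.
Substituting M = 130 - 0.33N into the first: N(1 - 0.17·0.33) = 78 - 0.17·130.
So N* = 55.9/0.944 = 59.2, and then M* = 130 - 0.33·59.2 = 110.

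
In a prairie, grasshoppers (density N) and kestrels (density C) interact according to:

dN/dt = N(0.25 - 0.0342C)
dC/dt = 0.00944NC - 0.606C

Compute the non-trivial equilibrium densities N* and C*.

N* ≈ 64.2, C* ≈ 7.31

Set dC/dt = 0 with C > 0: 0.00944N - 0.606 = 0, so N* = 0.606/0.00944 = 64.2.
Set dN/dt = 0 with N > 0: 0.25 - 0.0342C = 0, so C* = 0.25/0.0342 = 7.31.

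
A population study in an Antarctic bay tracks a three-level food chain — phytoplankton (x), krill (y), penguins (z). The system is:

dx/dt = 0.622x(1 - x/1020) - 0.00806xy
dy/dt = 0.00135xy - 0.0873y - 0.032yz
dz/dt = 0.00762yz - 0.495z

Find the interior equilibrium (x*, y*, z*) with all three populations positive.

From dz/dt = 0: 0.00762y* = 0.495, so y* = 65.
From dx/dt = 0: 0.622(1 - x*/1020) = 0.00806·65, giving x* = 1020·(1 - 0.842) = 161.
From dy/dt = 0: 0.00135·161 - 0.0873 = 0.032z*, so z* = 0.131/0.032 = 4.08.

x* ≈ 161, y* ≈ 65, z* ≈ 4.08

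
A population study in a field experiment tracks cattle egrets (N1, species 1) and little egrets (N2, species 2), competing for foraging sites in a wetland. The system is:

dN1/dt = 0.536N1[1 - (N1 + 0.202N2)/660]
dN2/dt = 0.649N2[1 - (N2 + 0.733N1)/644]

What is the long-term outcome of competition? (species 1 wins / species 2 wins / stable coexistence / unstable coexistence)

stable coexistence

Compare the nullcline intercepts: K1/α12 = 660/0.202 = 3270 > K2 = 644; K2/α21 = 644/0.733 = 879 > K1 = 660.
Since both inequalities hold, each species can invade when rare, so the interior equilibrium is stable.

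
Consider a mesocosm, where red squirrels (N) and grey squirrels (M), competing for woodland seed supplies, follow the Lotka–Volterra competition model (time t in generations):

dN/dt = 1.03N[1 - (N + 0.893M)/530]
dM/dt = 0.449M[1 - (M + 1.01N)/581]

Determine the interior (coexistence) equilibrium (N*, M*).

Setting both brackets to zero gives the nullclines N + 0.893M = 530 and 1.01N + M = 581.
Substituting M = 581 - 1.01N into the first: N(1 - 0.893·1.01) = 530 - 0.893·581.
So N* = 11.2/0.0981 = 114, and then M* = 581 - 1.01·114 = 466.

N* ≈ 114, M* ≈ 466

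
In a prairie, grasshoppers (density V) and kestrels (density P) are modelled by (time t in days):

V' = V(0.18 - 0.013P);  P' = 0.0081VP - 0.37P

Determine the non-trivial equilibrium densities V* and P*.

Set dP/dt = 0 with P > 0: 0.0081V - 0.37 = 0, so V* = 0.37/0.0081 = 45.7.
Set dV/dt = 0 with V > 0: 0.18 - 0.013P = 0, so P* = 0.18/0.013 = 13.8.

V* ≈ 45.7, P* ≈ 13.8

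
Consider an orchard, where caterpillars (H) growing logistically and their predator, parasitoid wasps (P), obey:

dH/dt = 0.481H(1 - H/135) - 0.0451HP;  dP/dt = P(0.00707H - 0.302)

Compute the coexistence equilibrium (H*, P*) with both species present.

From dP/dt = 0 with P > 0: 0.00707H* = 0.302, so H* = 42.7.
Substitute into dH/dt = 0: 0.481(1 - 42.7/135) = 0.0451P*.
The bracket is 0.684, giving P* = 0.329/0.0451 = 7.29.

H* ≈ 42.7, P* ≈ 7.29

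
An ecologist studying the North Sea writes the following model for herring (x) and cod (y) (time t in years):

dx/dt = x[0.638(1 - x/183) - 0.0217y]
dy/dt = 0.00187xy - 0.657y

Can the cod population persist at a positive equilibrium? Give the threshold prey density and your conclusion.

Threshold x = 351; K < 351, so no, the predator goes extinct.

The predator equation gives dy/dt > 0 only when x > 0.657/0.00187 = 351.
Without the predator, x → K = 183. Since 183 < 351, the predator cannot invade.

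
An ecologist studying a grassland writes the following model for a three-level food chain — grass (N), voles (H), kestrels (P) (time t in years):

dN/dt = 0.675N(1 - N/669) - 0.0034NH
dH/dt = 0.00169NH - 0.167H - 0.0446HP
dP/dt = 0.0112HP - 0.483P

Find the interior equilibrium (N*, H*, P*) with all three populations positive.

From dP/dt = 0: 0.0112H* = 0.483, so H* = 43.1.
From dN/dt = 0: 0.675(1 - N*/669) = 0.0034·43.1, giving N* = 669·(1 - 0.217) = 524.
From dH/dt = 0: 0.00169·524 - 0.167 = 0.0446P*, so P* = 0.718/0.0446 = 16.1.

N* ≈ 524, H* ≈ 43.1, P* ≈ 16.1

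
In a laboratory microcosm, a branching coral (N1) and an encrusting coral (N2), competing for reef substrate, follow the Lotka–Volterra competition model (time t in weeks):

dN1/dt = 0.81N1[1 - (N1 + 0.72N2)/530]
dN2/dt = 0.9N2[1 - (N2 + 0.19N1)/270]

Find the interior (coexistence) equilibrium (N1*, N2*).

Setting both brackets to zero gives the nullclines N1 + 0.72N2 = 530 and 0.19N1 + N2 = 270.
Substituting N2 = 270 - 0.19N1 into the first: N1(1 - 0.72·0.19) = 530 - 0.72·270.
So N1* = 336/0.863 = 389, and then N2* = 270 - 0.19·389 = 196.

N1* ≈ 389, N2* ≈ 196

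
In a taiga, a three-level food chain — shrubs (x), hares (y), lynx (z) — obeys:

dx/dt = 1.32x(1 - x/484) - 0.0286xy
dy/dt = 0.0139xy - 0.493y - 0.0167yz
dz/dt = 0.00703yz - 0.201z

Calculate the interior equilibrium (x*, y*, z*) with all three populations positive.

x* ≈ 184, y* ≈ 28.6, z* ≈ 124

From dz/dt = 0: 0.00703y* = 0.201, so y* = 28.6.
From dx/dt = 0: 1.32(1 - x*/484) = 0.0286·28.6, giving x* = 484·(1 - 0.619) = 184.
From dy/dt = 0: 0.0139·184 - 0.493 = 0.0167z*, so z* = 2.07/0.0167 = 124.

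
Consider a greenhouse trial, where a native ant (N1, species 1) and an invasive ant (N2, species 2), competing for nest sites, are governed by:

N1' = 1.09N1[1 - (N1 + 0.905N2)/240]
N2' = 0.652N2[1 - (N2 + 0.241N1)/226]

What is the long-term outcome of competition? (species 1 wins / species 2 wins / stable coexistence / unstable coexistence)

stable coexistence

Compare the nullcline intercepts: K1/α12 = 240/0.905 = 265 > K2 = 226; K2/α21 = 226/0.241 = 938 > K1 = 240.
Since both inequalities hold, each species can invade when rare, so the interior equilibrium is stable.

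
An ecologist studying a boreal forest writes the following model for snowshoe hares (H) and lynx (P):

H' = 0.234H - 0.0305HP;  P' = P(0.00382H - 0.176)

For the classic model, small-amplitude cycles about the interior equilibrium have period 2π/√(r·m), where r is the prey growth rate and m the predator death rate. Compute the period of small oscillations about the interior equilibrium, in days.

T ≈ 31 days

Here r = 0.234 and m = 0.176, so r·m = 0.0412.
ω = √0.0412 = 0.203 per day, hence T = 2π/ω ≈ 31 days.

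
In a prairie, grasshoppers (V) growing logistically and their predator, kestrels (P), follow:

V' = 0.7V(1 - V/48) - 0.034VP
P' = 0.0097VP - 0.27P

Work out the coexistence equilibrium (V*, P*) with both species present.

From dP/dt = 0 with P > 0: 0.0097V* = 0.27, so V* = 27.8.
Substitute into dV/dt = 0: 0.7(1 - 27.8/48) = 0.034P*.
The bracket is 0.42, giving P* = 0.294/0.034 = 8.65.

V* ≈ 27.8, P* ≈ 8.65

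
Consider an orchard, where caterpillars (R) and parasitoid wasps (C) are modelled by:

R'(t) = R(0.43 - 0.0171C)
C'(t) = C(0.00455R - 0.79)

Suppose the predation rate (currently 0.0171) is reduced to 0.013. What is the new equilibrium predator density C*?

C* ≈ 33.1

At the interior fixed point, setting dR/dt = 0 with R > 0 fixes C* = (prey growth rate)/(RC coefficient) — independent of the other coefficients.
With the change, C* = 0.43/0.013 = 33.1; it rises from 25.1.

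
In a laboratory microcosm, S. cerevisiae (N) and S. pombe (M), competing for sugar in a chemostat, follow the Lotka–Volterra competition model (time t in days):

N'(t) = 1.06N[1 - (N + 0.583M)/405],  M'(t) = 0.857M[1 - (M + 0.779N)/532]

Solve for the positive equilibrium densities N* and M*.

Setting both brackets to zero gives the nullclines N + 0.583M = 405 and 0.779N + M = 532.
Substituting M = 532 - 0.779N into the first: N(1 - 0.583·0.779) = 405 - 0.583·532.
So N* = 94.8/0.546 = 174, and then M* = 532 - 0.779·174 = 397.

N* ≈ 174, M* ≈ 397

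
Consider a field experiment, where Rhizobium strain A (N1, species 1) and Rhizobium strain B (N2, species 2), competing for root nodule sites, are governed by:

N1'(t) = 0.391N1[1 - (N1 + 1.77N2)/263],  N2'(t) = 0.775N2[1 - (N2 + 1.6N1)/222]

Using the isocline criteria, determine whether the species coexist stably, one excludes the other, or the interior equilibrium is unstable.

Compare the nullcline intercepts: K1/α12 = 263/1.77 = 149 < K2 = 222; K2/α21 = 222/1.6 = 139 < K1 = 263.
Since both are reversed, neither can invade when rare; the interior point is a saddle.

unstable coexistence (outcome depends on initial conditions)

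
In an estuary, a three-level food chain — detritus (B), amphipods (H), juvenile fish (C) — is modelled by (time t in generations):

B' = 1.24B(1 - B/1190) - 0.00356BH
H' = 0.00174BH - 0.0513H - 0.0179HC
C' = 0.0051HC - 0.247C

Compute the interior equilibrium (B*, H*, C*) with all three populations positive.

B* ≈ 1020, H* ≈ 48.4, C* ≈ 96.7

From dC/dt = 0: 0.0051H* = 0.247, so H* = 48.4.
From dB/dt = 0: 1.24(1 - B*/1190) = 0.00356·48.4, giving B* = 1190·(1 - 0.139) = 1020.
From dH/dt = 0: 0.00174·1020 - 0.0513 = 0.0179C*, so C* = 1.73/0.0179 = 96.7.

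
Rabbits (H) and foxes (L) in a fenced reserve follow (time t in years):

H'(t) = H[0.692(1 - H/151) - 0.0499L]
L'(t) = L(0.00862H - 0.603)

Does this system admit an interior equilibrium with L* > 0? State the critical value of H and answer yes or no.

Threshold H = 70; K > 70, so yes, the predator persists.

The predator equation gives dL/dt > 0 only when H > 0.603/0.00862 = 70.
Without the predator, H → K = 151. Since 151 > 70, the predator can invade and persist.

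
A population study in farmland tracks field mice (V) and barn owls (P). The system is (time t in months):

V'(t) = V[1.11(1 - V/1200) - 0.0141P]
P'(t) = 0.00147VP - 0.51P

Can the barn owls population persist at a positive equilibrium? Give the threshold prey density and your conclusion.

The predator equation gives dP/dt > 0 only when V > 0.51/0.00147 = 347.
Without the predator, V → K = 1200. Since 1200 > 347, the predator can invade and persist.

Threshold V = 347; K > 347, so yes, the predator persists.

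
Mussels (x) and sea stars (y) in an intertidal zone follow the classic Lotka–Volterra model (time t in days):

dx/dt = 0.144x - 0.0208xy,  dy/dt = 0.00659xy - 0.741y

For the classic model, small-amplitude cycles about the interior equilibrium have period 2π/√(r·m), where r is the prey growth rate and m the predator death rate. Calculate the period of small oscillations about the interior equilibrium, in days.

T ≈ 19.2 days

Here r = 0.144 and m = 0.741, so r·m = 0.107.
ω = √0.107 = 0.327 per day, hence T = 2π/ω ≈ 19.2 days.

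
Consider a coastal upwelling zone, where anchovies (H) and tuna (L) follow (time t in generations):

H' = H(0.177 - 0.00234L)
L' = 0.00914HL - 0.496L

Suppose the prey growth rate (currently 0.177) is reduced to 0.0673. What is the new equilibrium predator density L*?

L* ≈ 28.8

At the interior fixed point, setting dH/dt = 0 with H > 0 fixes L* = (prey growth rate)/(HL coefficient) — independent of the other coefficients.
With the change, L* = 0.0673/0.00234 = 28.8; it falls from 75.6.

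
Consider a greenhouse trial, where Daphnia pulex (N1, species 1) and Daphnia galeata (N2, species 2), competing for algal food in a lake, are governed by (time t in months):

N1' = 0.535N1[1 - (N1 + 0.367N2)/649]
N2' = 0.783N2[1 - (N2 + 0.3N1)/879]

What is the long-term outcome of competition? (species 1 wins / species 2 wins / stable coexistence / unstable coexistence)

stable coexistence

Compare the nullcline intercepts: K1/α12 = 649/0.367 = 1770 > K2 = 879; K2/α21 = 879/0.3 = 2930 > K1 = 649.
Since both inequalities hold, each species can invade when rare, so the interior equilibrium is stable.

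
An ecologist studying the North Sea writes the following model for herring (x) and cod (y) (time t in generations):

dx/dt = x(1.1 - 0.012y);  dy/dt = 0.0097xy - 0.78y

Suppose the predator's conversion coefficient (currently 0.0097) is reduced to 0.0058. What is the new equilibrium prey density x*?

At the interior fixed point, setting dy/dt = 0 with y > 0 fixes x* = (predator death rate)/(xy coefficient) — independent of the other coefficients.
With the change, x* = 0.78/0.0058 = 134; it rises from 80.4.

x* ≈ 134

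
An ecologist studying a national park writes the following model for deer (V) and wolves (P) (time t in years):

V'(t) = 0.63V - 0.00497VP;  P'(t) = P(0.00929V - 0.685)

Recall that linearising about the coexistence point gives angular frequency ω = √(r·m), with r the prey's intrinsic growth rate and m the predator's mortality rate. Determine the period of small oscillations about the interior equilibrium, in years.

Here r = 0.63 and m = 0.685, so r·m = 0.432.
ω = √0.432 = 0.657 per year, hence T = 2π/ω ≈ 9.56 years.

T ≈ 9.56 years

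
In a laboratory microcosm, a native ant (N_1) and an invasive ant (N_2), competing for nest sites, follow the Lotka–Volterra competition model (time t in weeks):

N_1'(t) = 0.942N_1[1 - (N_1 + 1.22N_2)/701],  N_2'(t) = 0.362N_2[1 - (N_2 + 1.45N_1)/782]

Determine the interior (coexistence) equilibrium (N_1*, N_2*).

N_1* ≈ 329, N_2* ≈ 305

Setting both brackets to zero gives the nullclines N_1 + 1.22N_2 = 701 and 1.45N_1 + N_2 = 782.
Substituting N_2 = 782 - 1.45N_1 into the first: N_1(1 - 1.22·1.45) = 701 - 1.22·782.
So N_1* = -253/-0.769 = 329, and then N_2* = 782 - 1.45·329 = 305.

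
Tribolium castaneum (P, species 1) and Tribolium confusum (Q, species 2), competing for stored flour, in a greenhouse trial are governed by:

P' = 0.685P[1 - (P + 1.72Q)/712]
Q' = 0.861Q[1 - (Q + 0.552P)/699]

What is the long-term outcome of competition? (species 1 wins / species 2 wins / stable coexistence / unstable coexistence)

species 2 excludes species 1

Compare the nullcline intercepts: K1/α12 = 712/1.72 = 414 < K2 = 699; K2/α21 = 699/0.552 = 1270 > K1 = 712.
Since the inequalities point opposite ways, species 2 can invade but species 1 cannot.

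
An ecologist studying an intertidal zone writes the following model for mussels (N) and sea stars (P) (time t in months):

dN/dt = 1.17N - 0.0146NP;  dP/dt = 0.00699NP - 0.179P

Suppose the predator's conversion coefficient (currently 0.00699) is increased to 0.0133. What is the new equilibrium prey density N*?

At the interior fixed point, setting dP/dt = 0 with P > 0 fixes N* = (predator death rate)/(NP coefficient) — independent of the other coefficients.
With the change, N* = 0.179/0.0133 = 13.5; it falls from 25.6.

N* ≈ 13.5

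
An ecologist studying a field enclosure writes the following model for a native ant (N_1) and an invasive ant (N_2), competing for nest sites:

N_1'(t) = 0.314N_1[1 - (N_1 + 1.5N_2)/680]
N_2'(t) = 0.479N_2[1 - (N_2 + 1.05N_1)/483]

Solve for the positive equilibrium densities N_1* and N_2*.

N_1* ≈ 77.4, N_2* ≈ 402

Setting both brackets to zero gives the nullclines N_1 + 1.5N_2 = 680 and 1.05N_1 + N_2 = 483.
Substituting N_2 = 483 - 1.05N_1 into the first: N_1(1 - 1.5·1.05) = 680 - 1.5·483.
So N_1* = -44.5/-0.575 = 77.4, and then N_2* = 483 - 1.05·77.4 = 402.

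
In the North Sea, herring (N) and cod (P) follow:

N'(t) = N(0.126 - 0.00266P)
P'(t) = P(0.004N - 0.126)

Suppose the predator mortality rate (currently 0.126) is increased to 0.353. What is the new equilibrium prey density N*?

At the interior fixed point, setting dP/dt = 0 with P > 0 fixes N* = (predator death rate)/(NP coefficient) — independent of the other coefficients.
With the change, N* = 0.353/0.004 = 88.2; it rises from 31.5.

N* ≈ 88.2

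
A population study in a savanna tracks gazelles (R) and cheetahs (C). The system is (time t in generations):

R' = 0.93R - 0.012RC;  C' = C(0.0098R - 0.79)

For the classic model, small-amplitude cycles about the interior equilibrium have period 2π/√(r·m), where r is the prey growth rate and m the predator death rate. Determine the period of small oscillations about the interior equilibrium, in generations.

T ≈ 7.33 generations

Here r = 0.93 and m = 0.79, so r·m = 0.735.
ω = √0.735 = 0.857 per generation, hence T = 2π/ω ≈ 7.33 generations.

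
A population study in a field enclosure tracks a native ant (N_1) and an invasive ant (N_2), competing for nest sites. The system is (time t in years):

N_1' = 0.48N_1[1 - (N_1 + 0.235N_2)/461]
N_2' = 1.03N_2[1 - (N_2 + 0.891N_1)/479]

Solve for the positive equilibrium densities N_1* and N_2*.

Setting both brackets to zero gives the nullclines N_1 + 0.235N_2 = 461 and 0.891N_1 + N_2 = 479.
Substituting N_2 = 479 - 0.891N_1 into the first: N_1(1 - 0.235·0.891) = 461 - 0.235·479.
So N_1* = 348/0.791 = 441, and then N_2* = 479 - 0.891·441 = 86.3.

N_1* ≈ 441, N_2* ≈ 86.3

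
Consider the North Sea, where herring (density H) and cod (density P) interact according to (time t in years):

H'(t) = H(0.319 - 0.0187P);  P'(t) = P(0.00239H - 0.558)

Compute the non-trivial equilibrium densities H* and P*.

Set dP/dt = 0 with P > 0: 0.00239H - 0.558 = 0, so H* = 0.558/0.00239 = 233.
Set dH/dt = 0 with H > 0: 0.319 - 0.0187P = 0, so P* = 0.319/0.0187 = 17.1.

H* ≈ 233, P* ≈ 17.1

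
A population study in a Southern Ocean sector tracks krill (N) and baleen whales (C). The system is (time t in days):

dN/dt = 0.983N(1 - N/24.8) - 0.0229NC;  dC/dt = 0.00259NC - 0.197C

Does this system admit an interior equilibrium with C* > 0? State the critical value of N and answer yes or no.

The predator equation gives dC/dt > 0 only when N > 0.197/0.00259 = 76.1.
Without the predator, N → K = 24.8. Since 24.8 < 76.1, the predator cannot invade.

Threshold N = 76.1; K < 76.1, so no, the predator goes extinct.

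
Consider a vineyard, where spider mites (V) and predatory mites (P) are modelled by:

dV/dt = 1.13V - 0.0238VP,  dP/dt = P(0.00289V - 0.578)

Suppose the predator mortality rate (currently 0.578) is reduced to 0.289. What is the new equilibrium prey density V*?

V* ≈ 100

At the interior fixed point, setting dP/dt = 0 with P > 0 fixes V* = (predator death rate)/(VP coefficient) — independent of the other coefficients.
With the change, V* = 0.289/0.00289 = 100; it falls from 200.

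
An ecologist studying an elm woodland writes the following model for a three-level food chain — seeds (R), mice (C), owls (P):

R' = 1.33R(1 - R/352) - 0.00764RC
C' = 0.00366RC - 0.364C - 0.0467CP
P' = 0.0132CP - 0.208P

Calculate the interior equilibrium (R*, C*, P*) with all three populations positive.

From dP/dt = 0: 0.0132C* = 0.208, so C* = 15.8.
From dR/dt = 0: 1.33(1 - R*/352) = 0.00764·15.8, giving R* = 352·(1 - 0.0905) = 320.
From dC/dt = 0: 0.00366·320 - 0.364 = 0.0467P*, so P* = 0.808/0.0467 = 17.3.

R* ≈ 320, C* ≈ 15.8, P* ≈ 17.3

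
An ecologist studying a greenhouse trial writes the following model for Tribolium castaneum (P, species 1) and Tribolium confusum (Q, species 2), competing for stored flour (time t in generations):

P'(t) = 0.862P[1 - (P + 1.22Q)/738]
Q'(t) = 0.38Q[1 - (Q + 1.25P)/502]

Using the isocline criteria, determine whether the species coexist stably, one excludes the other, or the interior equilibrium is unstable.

species 1 excludes species 2

Compare the nullcline intercepts: K1/α12 = 738/1.22 = 605 > K2 = 502; K2/α21 = 502/1.25 = 402 < K1 = 738.
Since the inequalities point opposite ways, species 1 can invade but species 2 cannot.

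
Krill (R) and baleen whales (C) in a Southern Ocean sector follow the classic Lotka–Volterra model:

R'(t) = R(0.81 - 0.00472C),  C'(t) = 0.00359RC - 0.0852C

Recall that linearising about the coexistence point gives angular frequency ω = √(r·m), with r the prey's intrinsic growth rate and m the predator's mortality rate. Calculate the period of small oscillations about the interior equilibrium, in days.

Here r = 0.81 and m = 0.0852, so r·m = 0.069.
ω = √0.069 = 0.263 per day, hence T = 2π/ω ≈ 23.9 days.

T ≈ 23.9 days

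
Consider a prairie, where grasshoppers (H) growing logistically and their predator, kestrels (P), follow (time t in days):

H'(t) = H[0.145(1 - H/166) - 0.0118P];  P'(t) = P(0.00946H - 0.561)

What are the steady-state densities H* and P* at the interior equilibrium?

From dP/dt = 0 with P > 0: 0.00946H* = 0.561, so H* = 59.3.
Substitute into dH/dt = 0: 0.145(1 - 59.3/166) = 0.0118P*.
The bracket is 0.643, giving P* = 0.0932/0.0118 = 7.9.

H* ≈ 59.3, P* ≈ 7.9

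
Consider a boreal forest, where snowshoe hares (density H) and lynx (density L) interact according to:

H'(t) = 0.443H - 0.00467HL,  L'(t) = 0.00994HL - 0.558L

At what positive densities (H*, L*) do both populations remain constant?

H* ≈ 56.1, L* ≈ 94.9

Set dL/dt = 0 with L > 0: 0.00994H - 0.558 = 0, so H* = 0.558/0.00994 = 56.1.
Set dH/dt = 0 with H > 0: 0.443 - 0.00467L = 0, so L* = 0.443/0.00467 = 94.9.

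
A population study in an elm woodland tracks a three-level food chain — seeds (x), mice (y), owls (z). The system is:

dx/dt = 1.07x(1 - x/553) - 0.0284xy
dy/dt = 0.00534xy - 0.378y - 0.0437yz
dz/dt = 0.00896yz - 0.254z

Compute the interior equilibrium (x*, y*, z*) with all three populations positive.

From dz/dt = 0: 0.00896y* = 0.254, so y* = 28.3.
From dx/dt = 0: 1.07(1 - x*/553) = 0.0284·28.3, giving x* = 553·(1 - 0.752) = 137.
From dy/dt = 0: 0.00534·137 - 0.378 = 0.0437z*, so z* = 0.353/0.0437 = 8.08.

x* ≈ 137, y* ≈ 28.3, z* ≈ 8.08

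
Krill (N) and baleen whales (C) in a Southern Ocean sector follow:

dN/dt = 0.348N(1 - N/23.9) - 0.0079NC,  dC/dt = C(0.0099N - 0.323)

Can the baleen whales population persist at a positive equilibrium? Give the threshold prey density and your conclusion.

The predator equation gives dC/dt > 0 only when N > 0.323/0.0099 = 32.6.
Without the predator, N → K = 23.9. Since 23.9 < 32.6, the predator cannot invade.

Threshold N = 32.6; K < 32.6, so no, the predator goes extinct.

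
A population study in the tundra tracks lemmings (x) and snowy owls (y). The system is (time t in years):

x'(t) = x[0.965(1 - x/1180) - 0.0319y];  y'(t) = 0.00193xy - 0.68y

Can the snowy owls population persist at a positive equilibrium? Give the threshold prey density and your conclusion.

Threshold x = 352; K > 352, so yes, the predator persists.

The predator equation gives dy/dt > 0 only when x > 0.68/0.00193 = 352.
Without the predator, x → K = 1180. Since 1180 > 352, the predator can invade and persist.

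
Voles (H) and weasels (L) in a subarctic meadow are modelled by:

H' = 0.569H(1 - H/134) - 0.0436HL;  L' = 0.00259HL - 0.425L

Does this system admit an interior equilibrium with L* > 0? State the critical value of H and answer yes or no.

Threshold H = 164; K < 164, so no, the predator goes extinct.

The predator equation gives dL/dt > 0 only when H > 0.425/0.00259 = 164.
Without the predator, H → K = 134. Since 134 < 164, the predator cannot invade.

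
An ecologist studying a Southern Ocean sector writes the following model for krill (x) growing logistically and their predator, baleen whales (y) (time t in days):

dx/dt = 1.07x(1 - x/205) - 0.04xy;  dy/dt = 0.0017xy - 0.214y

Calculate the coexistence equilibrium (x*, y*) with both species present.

x* ≈ 126, y* ≈ 10.3

From dy/dt = 0 with y > 0: 0.0017x* = 0.214, so x* = 126.
Substitute into dx/dt = 0: 1.07(1 - 126/205) = 0.04y*.
The bracket is 0.386, giving y* = 0.413/0.04 = 10.3.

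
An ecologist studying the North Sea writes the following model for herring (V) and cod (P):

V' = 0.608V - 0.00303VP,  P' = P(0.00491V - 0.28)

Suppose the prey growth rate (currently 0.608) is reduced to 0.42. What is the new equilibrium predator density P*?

P* ≈ 139

At the interior fixed point, setting dV/dt = 0 with V > 0 fixes P* = (prey growth rate)/(VP coefficient) — independent of the other coefficients.
With the change, P* = 0.42/0.00303 = 139; it falls from 201.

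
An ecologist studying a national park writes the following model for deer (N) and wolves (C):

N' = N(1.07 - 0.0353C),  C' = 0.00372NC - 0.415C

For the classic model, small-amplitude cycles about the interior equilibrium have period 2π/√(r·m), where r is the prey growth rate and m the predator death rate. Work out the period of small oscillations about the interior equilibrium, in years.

T ≈ 9.43 years

Here r = 1.07 and m = 0.415, so r·m = 0.444.
ω = √0.444 = 0.666 per year, hence T = 2π/ω ≈ 9.43 years.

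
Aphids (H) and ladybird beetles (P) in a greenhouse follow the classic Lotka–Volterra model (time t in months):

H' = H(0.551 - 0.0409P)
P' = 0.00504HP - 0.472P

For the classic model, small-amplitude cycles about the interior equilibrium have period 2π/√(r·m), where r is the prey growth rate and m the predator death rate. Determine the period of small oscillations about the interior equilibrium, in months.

T ≈ 12.3 months

Here r = 0.551 and m = 0.472, so r·m = 0.26.
ω = √0.26 = 0.51 per month, hence T = 2π/ω ≈ 12.3 months.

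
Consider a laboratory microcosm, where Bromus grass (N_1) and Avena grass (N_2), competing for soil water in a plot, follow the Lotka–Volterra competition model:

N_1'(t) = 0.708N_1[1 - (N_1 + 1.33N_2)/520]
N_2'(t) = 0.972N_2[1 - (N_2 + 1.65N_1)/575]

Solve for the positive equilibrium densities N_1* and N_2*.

Setting both brackets to zero gives the nullclines N_1 + 1.33N_2 = 520 and 1.65N_1 + N_2 = 575.
Substituting N_2 = 575 - 1.65N_1 into the first: N_1(1 - 1.33·1.65) = 520 - 1.33·575.
So N_1* = -245/-1.19 = 205, and then N_2* = 575 - 1.65·205 = 237.

N_1* ≈ 205, N_2* ≈ 237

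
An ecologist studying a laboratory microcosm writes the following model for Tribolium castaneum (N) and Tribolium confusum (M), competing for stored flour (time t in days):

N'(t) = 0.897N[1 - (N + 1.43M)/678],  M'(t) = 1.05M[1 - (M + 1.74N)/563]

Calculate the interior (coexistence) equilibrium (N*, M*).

Setting both brackets to zero gives the nullclines N + 1.43M = 678 and 1.74N + M = 563.
Substituting M = 563 - 1.74N into the first: N(1 - 1.43·1.74) = 678 - 1.43·563.
So N* = -127/-1.49 = 85.4, and then M* = 563 - 1.74·85.4 = 414.

N* ≈ 85.4, M* ≈ 414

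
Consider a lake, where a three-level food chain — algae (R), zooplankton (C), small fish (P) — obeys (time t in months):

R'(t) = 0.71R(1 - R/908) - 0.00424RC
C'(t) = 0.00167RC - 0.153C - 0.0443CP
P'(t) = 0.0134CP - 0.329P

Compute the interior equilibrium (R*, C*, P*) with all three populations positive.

From dP/dt = 0: 0.0134C* = 0.329, so C* = 24.6.
From dR/dt = 0: 0.71(1 - R*/908) = 0.00424·24.6, giving R* = 908·(1 - 0.147) = 775.
From dC/dt = 0: 0.00167·775 - 0.153 = 0.0443P*, so P* = 1.14/0.0443 = 25.8.

R* ≈ 775, C* ≈ 24.6, P* ≈ 25.8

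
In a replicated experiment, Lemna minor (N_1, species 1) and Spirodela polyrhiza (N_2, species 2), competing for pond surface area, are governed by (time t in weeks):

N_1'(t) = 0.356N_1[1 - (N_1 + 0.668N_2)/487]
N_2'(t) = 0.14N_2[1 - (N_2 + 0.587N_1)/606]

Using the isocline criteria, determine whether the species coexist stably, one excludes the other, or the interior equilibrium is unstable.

Compare the nullcline intercepts: K1/α12 = 487/0.668 = 729 > K2 = 606; K2/α21 = 606/0.587 = 1030 > K1 = 487.
Since both inequalities hold, each species can invade when rare, so the interior equilibrium is stable.

stable coexistence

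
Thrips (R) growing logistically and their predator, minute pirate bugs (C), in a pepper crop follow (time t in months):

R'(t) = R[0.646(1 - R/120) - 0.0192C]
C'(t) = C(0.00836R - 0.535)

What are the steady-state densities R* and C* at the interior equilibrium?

From dC/dt = 0 with C > 0: 0.00836R* = 0.535, so R* = 64.
Substitute into dR/dt = 0: 0.646(1 - 64/120) = 0.0192C*.
The bracket is 0.467, giving C* = 0.301/0.0192 = 15.7.

R* ≈ 64, C* ≈ 15.7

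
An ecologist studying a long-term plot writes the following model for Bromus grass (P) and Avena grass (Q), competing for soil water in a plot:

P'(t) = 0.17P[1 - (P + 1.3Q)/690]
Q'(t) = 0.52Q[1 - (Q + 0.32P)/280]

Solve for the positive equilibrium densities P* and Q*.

P* ≈ 558, Q* ≈ 101

Setting both brackets to zero gives the nullclines P + 1.3Q = 690 and 0.32P + Q = 280.
Substituting Q = 280 - 0.32P into the first: P(1 - 1.3·0.32) = 690 - 1.3·280.
So P* = 326/0.584 = 558, and then Q* = 280 - 0.32·558 = 101.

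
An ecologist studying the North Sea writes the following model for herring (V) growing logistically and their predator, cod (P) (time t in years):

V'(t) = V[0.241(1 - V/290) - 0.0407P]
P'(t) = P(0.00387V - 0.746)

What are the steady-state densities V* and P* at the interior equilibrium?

From dP/dt = 0 with P > 0: 0.00387V* = 0.746, so V* = 193.
Substitute into dV/dt = 0: 0.241(1 - 193/290) = 0.0407P*.
The bracket is 0.335, giving P* = 0.0808/0.0407 = 1.99.

V* ≈ 193, P* ≈ 1.99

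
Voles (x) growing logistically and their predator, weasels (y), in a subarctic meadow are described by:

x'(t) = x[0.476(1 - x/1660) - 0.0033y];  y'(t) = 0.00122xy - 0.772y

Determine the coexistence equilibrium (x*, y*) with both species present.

x* ≈ 633, y* ≈ 89.3

From dy/dt = 0 with y > 0: 0.00122x* = 0.772, so x* = 633.
Substitute into dx/dt = 0: 0.476(1 - 633/1660) = 0.0033y*.
The bracket is 0.619, giving y* = 0.295/0.0033 = 89.3.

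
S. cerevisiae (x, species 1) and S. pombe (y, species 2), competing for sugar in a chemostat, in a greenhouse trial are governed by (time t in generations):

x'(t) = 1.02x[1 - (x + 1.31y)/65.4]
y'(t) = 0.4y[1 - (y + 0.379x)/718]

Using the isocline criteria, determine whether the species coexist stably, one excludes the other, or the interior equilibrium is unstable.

species 2 excludes species 1

Compare the nullcline intercepts: K1/α12 = 65.4/1.31 = 49.9 < K2 = 718; K2/α21 = 718/0.379 = 1890 > K1 = 65.4.
Since the inequalities point opposite ways, species 2 can invade but species 1 cannot.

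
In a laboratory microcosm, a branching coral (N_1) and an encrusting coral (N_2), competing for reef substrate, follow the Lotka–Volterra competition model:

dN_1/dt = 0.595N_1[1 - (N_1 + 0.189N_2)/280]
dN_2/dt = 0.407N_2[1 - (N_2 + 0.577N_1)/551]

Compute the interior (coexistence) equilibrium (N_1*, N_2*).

N_1* ≈ 197, N_2* ≈ 437

Setting both brackets to zero gives the nullclines N_1 + 0.189N_2 = 280 and 0.577N_1 + N_2 = 551.
Substituting N_2 = 551 - 0.577N_1 into the first: N_1(1 - 0.189·0.577) = 280 - 0.189·551.
So N_1* = 176/0.891 = 197, and then N_2* = 551 - 0.577·197 = 437.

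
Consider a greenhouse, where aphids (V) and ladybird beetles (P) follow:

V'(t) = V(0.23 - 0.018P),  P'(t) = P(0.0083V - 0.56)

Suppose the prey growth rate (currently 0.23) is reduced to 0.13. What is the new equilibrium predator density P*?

At the interior fixed point, setting dV/dt = 0 with V > 0 fixes P* = (prey growth rate)/(VP coefficient) — independent of the other coefficients.
With the change, P* = 0.13/0.018 = 7.22; it falls from 12.8.

P* ≈ 7.22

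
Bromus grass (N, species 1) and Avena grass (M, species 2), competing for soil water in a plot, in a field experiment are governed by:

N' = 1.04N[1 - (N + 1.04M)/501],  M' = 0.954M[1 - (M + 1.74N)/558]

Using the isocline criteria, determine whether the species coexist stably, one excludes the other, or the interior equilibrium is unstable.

Compare the nullcline intercepts: K1/α12 = 501/1.04 = 482 < K2 = 558; K2/α21 = 558/1.74 = 321 < K1 = 501.
Since both are reversed, neither can invade when rare; the interior point is a saddle.

unstable coexistence (outcome depends on initial conditions)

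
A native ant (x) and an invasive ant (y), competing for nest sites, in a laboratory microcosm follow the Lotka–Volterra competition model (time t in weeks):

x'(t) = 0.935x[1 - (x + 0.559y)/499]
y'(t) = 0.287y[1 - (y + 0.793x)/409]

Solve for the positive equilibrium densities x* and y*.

x* ≈ 486, y* ≈ 23.9

Setting both brackets to zero gives the nullclines x + 0.559y = 499 and 0.793x + y = 409.
Substituting y = 409 - 0.793x into the first: x(1 - 0.559·0.793) = 499 - 0.559·409.
So x* = 270/0.557 = 486, and then y* = 409 - 0.793·486 = 23.9.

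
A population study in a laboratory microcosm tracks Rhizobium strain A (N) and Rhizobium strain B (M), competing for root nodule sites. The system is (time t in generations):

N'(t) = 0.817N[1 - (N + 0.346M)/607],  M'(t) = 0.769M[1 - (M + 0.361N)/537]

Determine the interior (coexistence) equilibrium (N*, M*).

Setting both brackets to zero gives the nullclines N + 0.346M = 607 and 0.361N + M = 537.
Substituting M = 537 - 0.361N into the first: N(1 - 0.346·0.361) = 607 - 0.346·537.
So N* = 421/0.875 = 481, and then M* = 537 - 0.361·481 = 363.

N* ≈ 481, M* ≈ 363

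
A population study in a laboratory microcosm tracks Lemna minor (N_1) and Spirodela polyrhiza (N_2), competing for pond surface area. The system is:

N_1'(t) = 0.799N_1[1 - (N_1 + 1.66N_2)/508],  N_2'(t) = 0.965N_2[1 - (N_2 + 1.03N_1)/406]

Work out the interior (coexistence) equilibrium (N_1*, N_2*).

Setting both brackets to zero gives the nullclines N_1 + 1.66N_2 = 508 and 1.03N_1 + N_2 = 406.
Substituting N_2 = 406 - 1.03N_1 into the first: N_1(1 - 1.66·1.03) = 508 - 1.66·406.
So N_1* = -166/-0.71 = 234, and then N_2* = 406 - 1.03·234 = 165.

N_1* ≈ 234, N_2* ≈ 165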